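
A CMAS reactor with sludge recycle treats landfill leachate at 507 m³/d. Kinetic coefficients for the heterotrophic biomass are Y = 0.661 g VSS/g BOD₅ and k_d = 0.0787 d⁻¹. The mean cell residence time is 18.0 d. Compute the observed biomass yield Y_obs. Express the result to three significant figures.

Y_obs ≈ 0.274 g VSS/g BOD₅

The observed yield is Y_obs = Y/(1 + k_d·θ_c) = 0.661 / (1 + 0.0787 × 18.0) = 0.661 / 2.417 = 0.2735 g VSS per g BOD₅ removed.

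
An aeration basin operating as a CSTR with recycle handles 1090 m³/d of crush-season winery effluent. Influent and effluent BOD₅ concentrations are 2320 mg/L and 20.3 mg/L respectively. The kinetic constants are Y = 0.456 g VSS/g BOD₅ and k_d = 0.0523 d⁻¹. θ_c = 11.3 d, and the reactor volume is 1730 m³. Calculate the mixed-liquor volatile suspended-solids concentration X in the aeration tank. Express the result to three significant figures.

Solving the biomass balance for X: X = Y Q (S₀−S) θ_c / [V (1+k_d θ_c)] = 0.456 × 1090 × (2320 − 20.3) × 11.3 / [1730 × (1 + 0.0523 × 11.3)] = 4693 mg/L.

X ≈ 4690 mg/L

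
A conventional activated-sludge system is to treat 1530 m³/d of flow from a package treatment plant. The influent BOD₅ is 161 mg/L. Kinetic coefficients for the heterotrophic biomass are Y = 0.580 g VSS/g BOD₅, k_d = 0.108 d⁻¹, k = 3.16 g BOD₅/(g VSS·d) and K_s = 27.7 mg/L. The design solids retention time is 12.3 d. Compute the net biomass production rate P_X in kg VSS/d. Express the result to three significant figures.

Effluent substrate depends only on kinetics and SRT: S = K_s(1 + k_d θ_c) / [θ_c(Yk − k_d) − 1] = 27.7 × (1 + 0.108 × 12.3) / [12.3 × (0.580 × 3.16 − 0.108) − 1] = 64.50 / 20.22 = 3.191 mg/L.
Y_obs = Y / (1 + k_d θ_c) = 0.580 / (1 + 0.108 × 12.3) = 0.580 / 2.328 = 0.2491.
Mass of BOD₅ removed per day: Q(S₀ − S) = 1530 × 157.8 g/m³ = 241.4 kg/d.
Net biomass production P_X = Y_obs × Q·(S₀ − S) = 0.2491 × 241.4 = 60.14 kg VSS/d.

P_X ≈ 60.1 kg VSS/d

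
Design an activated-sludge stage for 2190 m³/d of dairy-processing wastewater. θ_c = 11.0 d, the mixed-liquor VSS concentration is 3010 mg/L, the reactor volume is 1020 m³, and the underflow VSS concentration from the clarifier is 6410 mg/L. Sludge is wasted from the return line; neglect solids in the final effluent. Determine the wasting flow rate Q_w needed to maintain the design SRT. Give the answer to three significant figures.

Q_w ≈ 43.5 m³/d

θ_c = V·X/(Q_w·X_r) when wasting from the recycle, so Q_w = V·X/(θ_c·X_r) = 1020 × 3010 / (11.0 × 6410) = 43.54 m³/d.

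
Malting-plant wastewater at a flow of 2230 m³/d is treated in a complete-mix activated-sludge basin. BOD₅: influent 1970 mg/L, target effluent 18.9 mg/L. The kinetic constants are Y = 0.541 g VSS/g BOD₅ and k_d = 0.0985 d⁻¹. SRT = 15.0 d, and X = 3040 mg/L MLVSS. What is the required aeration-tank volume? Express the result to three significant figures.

V ≈ 4690 m³

Rearranging the biomass balance for a CMAS with decay, V = Y·Q·ΔS·θ_c / [X·(1+k_d θ_c)] = 0.541 × 2230 × (1970 − 18.9) × 15.0 / [3040 × (1 + 0.0985 × 15.0)] = 3.53×10^7 / 7532 = 4688 m³.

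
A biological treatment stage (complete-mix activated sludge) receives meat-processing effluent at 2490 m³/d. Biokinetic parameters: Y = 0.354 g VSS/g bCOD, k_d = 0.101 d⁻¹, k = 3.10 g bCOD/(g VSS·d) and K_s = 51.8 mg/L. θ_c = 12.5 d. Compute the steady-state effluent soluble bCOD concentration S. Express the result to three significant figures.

S ≈ 10.2 mg/L

Effluent substrate depends only on kinetics and SRT: S = K_s(1 + k_d θ_c) / [θ_c(Yk − k_d) − 1] = 51.8 × (1 + 0.101 × 12.5) / [12.5 × (0.354 × 3.10 − 0.101) − 1] = 117.2 / 11.46 = 10.23 mg/L.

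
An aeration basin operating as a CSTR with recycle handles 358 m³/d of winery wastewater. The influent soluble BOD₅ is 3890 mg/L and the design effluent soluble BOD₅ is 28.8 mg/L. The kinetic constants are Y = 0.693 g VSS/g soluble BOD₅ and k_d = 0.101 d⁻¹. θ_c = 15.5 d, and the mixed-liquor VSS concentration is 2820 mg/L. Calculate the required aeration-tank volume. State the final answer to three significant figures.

Rearranging the biomass balance for a CMAS with decay, V = Y·Q·ΔS·θ_c / [X·(1+k_d θ_c)] = 0.693 × 358 × (3890 − 28.8) × 15.5 / [2820 × (1 + 0.101 × 15.5)] = 1.48×10^7 / 7235 = 2052 m³.

V ≈ 2050 m³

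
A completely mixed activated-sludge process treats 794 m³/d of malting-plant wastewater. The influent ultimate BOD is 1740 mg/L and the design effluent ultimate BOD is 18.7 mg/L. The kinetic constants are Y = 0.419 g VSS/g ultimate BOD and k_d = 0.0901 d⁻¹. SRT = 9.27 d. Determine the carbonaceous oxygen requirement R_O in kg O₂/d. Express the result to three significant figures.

R_O ≈ 924 kg O₂/d

Y_obs = Y / (1 + k_d θ_c) = 0.419 / (1 + 0.0901 × 9.27) = 0.419 / 1.835 = 0.2283.
Q·(S₀ − S) = 794 × (1740 − 18.7) × 10⁻³ = 1367 kg/d removed.
Net sludge production P_X = 0.2283 × 1367 = 312.0 kg VSS/d.
R_O = Q·(S₀ − S) − 1.42·P_X = 1367 − 1.42 × 312.0 = 923.6 kg O₂/d.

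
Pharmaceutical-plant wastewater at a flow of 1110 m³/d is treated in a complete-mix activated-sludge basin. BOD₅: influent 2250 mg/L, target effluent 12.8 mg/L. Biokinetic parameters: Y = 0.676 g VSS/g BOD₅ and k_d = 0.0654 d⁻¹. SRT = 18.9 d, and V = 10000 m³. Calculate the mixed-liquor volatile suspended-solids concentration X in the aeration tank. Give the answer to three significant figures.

From V·X·(1 + k_d·θ_c) = Y·Q·(S₀ − S)·θ_c: X = 0.676 × 1110 × (2250 − 12.8) × 18.9 / [10000 × (1 + 0.0654 × 18.9)] = 1419 mg/L.

X ≈ 1420 mg/L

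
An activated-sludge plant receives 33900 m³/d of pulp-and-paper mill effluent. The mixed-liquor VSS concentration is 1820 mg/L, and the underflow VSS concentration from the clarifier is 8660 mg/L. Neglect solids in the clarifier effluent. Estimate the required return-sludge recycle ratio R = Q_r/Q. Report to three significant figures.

R = Q_r/Q = X/(X_r − X) = 1820 / (8660 − 1820) = 0.2661.

R ≈ 0.266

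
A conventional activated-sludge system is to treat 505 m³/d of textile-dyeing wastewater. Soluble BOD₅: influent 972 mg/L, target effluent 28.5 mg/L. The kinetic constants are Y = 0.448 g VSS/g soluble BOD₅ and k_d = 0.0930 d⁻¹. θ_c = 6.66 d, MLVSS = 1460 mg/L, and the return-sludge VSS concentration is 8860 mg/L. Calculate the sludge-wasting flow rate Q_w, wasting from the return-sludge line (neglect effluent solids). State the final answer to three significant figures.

Rearranging the biomass balance for a CMAS with decay, V = Y·Q·ΔS·θ_c / [X·(1+k_d θ_c)] = 0.448 × 505 × (972 − 28.5) × 6.66 / [1460 × (1 + 0.0930 × 6.66)] = 1.42×10^6 / 2364 = 601.3 m³.
Wasting from the return line (neglecting effluent solids): Q_w = V·X / (θ_c·X_r) = 601.3 × 1460 / (6.66 × 8860) = 14.88 m³/d.

Q_w ≈ 14.9 m³/d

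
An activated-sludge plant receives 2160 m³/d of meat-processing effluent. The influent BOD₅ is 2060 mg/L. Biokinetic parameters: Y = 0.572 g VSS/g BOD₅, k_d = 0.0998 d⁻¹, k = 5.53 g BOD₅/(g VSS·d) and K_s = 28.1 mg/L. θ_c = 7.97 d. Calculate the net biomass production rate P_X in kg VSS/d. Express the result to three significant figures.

From the Monod/SRT balance for a CMAS, S = K_s·(1+k_d θ_c)/[θ_c·(Y k − k_d) − 1] = 28.1 × (1 + 0.0998 × 7.97) / [7.97 × (0.572 × 5.53 − 0.0998) − 1] = 50.45 / 23.41 = 2.155 mg/L.
Y_obs = Y / (1 + k_d θ_c) = 0.572 / (1 + 0.0998 × 7.97) = 0.572 / 1.795 = 0.3186.
ΔS = 2060 − 2.15 = 2058 mg/L, so the substrate removal rate is 2160 × 2058/1000 = 4445 kg BOD₅/d.
So the net sludge growth is P_X = 0.3186 × 4445 = 1416 kg VSS/d.

P_X ≈ 1420 kg VSS/d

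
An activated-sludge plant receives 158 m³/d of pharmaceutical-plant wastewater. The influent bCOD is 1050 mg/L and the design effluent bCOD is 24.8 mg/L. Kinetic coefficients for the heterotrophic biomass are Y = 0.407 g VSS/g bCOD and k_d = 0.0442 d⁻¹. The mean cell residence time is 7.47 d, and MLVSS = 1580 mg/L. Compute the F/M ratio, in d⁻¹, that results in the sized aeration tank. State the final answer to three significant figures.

From the SRT design equation V = Y Q (S₀−S) θ_c / [X (1 + k_d θ_c)] = 0.407 × 158 × (1050 − 24.8) × 7.47 / [1580 × (1 + 0.0442 × 7.47)] = 4.92×10^5 / 2102 = 234.3 m³.
F/M = applied load / biomass = Q·S₀/(V·X) = 158 × 1050 / (234.3 × 1580) = 0.4481 d⁻¹.

F/M ≈ 0.448 d⁻¹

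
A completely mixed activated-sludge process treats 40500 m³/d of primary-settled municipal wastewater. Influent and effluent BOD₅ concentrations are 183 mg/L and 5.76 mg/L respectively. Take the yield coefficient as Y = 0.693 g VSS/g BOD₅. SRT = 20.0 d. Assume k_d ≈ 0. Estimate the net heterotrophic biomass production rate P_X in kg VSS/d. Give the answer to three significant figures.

P_X ≈ 4970 kg VSS/d

Since k_d ≈ 0, Y_obs = Y = 0.693 g VSS/g BOD₅.
Q·(S₀ − S) = 40500 × (183 − 5.76) × 10⁻³ = 7178 kg/d removed.
P_X = Y_obs · Q(S₀ − S) = 0.6930 × 7178 = 4975 kg VSS/d.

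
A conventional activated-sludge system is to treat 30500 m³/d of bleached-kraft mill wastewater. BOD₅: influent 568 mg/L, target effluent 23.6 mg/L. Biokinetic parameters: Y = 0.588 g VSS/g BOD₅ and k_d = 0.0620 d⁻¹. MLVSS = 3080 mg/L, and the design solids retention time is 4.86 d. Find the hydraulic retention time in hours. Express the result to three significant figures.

Steady-state biomass mass balance: V·X·(1 + k_d·θ_c) = Y·Q·(S₀ − S)·θ_c, so V = 0.588 × 30500 × (568 − 23.6) × 4.86 / [3080 × (1 + 0.0620 × 4.86)] = 4.74×10^7 / 4008 = 11839 m³.
τ = V/Q = 11839/30500 = 0.3881 d, or 9.316 h.

τ ≈ 9.32 h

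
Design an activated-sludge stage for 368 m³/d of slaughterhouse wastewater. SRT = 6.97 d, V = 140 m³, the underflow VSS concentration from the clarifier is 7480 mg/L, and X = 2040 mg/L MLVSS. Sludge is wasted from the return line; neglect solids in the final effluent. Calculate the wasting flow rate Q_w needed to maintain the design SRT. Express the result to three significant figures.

Wasting from the return line (neglecting effluent solids): Q_w = V·X / (θ_c·X_r) = 140.0 × 2040 / (6.97 × 7480) = 5.478 m³/d.

Q_w ≈ 5.48 m³/d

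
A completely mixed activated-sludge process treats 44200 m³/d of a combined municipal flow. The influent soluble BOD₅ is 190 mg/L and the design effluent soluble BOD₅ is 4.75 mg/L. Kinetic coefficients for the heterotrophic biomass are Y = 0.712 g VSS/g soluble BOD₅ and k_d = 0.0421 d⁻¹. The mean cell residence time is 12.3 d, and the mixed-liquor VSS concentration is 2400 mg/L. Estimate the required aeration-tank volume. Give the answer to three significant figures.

V ≈ 19700 m³

Rearranging the biomass balance for a CMAS with decay, V = Y·Q·ΔS·θ_c / [X·(1+k_d θ_c)] = 0.712 × 44200 × (190 − 4.75) × 12.3 / [2400 × (1 + 0.0421 × 12.3)] = 7.17×10^7 / 3643 = 19685 m³.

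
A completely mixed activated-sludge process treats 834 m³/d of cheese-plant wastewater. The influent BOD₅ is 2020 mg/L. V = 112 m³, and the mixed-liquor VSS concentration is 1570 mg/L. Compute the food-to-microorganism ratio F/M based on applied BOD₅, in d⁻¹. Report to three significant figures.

Food-to-microorganism ratio F/M = Q S₀ / (V X) = 834 × 2020 / (112.0 × 1570) = 9.581 d⁻¹.

F/M ≈ 9.58 d⁻¹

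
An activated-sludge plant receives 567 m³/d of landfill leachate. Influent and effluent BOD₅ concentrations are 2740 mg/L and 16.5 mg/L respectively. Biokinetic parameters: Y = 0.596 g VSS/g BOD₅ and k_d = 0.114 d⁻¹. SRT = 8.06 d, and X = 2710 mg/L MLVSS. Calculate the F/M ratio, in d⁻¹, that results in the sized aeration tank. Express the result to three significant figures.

F/M ≈ 0.402 d⁻¹

Steady-state biomass mass balance: V·X·(1 + k_d·θ_c) = Y·Q·(S₀ − S)·θ_c, so V = 0.596 × 567 × (2740 − 16.5) × 8.06 / [2710 × (1 + 0.114 × 8.06)] = 7.42×10^6 / 5200 = 1427 m³.
F/M = Q·S₀ / (V·X) = 567 × 2740 / (1427 × 2710) = 0.4019 g BOD₅·(g VSS·d)⁻¹.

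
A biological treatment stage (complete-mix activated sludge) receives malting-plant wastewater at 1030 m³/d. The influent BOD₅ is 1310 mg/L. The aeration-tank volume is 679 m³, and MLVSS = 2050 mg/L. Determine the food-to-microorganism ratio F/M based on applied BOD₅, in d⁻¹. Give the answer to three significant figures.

F/M = Q·S₀ / (V·X) = 1030 × 1310 / (679.0 × 2050) = 0.9694 g BOD₅·(g VSS·d)⁻¹.

F/M ≈ 0.969 d⁻¹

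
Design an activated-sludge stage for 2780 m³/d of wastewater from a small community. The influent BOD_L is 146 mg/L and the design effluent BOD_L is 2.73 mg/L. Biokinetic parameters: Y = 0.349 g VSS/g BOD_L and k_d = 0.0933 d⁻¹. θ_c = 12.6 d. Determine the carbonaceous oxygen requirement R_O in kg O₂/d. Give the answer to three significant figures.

R_O ≈ 308 kg O₂/d

Observed yield with endogenous decay: Y_obs = Y / (1 + k_d·θ_c) = 0.349 / (1 + 0.0933 × 12.6) = 0.349 / 2.176 = 0.1604 g VSS/g BOD_L.
Mass of BOD_L removed per day: Q(S₀ − S) = 2780 × 143.3 g/m³ = 398.3 kg/d.
P_X = Y_obs·Q·(S₀ − S) = 0.1604 × 398.3 = 63.89 kg VSS/d.
R_O = Q·(S₀ − S) − 1.42·P_X = 398.3 − 1.42 × 63.89 = 307.6 kg O₂/d.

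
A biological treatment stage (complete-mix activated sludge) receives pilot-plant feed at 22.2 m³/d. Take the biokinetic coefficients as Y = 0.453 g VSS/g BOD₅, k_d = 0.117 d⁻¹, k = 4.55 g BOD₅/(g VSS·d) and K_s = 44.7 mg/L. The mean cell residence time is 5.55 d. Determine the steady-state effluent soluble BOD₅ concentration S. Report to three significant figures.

From the Monod/SRT balance for a CMAS, S = K_s·(1+k_d θ_c)/[θ_c·(Y k − k_d) − 1] = 44.7 × (1 + 0.117 × 5.55) / [5.55 × (0.453 × 4.55 − 0.117) − 1] = 73.73 / 9.790 = 7.531 mg/L.

S ≈ 7.53 mg/L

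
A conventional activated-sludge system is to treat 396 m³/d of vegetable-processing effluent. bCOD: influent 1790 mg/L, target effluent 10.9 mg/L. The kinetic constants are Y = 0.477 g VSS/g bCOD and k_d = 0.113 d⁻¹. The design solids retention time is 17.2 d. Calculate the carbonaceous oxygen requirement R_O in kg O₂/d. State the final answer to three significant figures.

R_O ≈ 542 kg O₂/d

Y_obs = Y / (1 + k_d θ_c) = 0.477 / (1 + 0.113 × 17.2) = 0.477 / 2.944 = 0.1620.
Substrate removed = Q·(S₀ − S) = 396 m³/d × (1790 − 10.9) g/m³ = 7.05×10^5 g/d = 704.5 kg/d.
P_X = Y_obs·Q·(S₀ − S) = 0.1620 × 704.5 = 114.2 kg VSS/d.
R_O = Q·(S₀ − S) − 1.42·P_X = 704.5 − 1.42 × 114.2 = 542.4 kg O₂/d.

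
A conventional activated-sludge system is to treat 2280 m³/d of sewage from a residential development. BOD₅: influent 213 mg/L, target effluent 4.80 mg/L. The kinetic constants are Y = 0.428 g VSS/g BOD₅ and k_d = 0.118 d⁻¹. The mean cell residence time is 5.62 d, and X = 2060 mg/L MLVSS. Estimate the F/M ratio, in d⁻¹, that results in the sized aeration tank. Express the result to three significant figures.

F/M ≈ 0.707 d⁻¹

Steady-state biomass mass balance: V·X·(1 + k_d·θ_c) = Y·Q·(S₀ − S)·θ_c, so V = 0.428 × 2280 × (213 − 4.80) × 5.62 / [2060 × (1 + 0.118 × 5.62)] = 1.14×10^6 / 3426 = 333.3 m³.
F/M = Q·S₀ / (V·X) = 2280 × 213 / (333.3 × 2060) = 0.7074 g BOD₅·(g VSS·d)⁻¹.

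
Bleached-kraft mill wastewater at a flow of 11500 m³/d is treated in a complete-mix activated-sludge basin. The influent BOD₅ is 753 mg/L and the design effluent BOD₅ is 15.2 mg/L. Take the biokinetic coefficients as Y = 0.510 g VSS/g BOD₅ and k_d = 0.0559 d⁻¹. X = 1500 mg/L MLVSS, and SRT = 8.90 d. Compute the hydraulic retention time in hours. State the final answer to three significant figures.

Steady-state biomass mass balance: V·X·(1 + k_d·θ_c) = Y·Q·(S₀ − S)·θ_c, so V = 0.510 × 11500 × (753 − 15.2) × 8.90 / [1500 × (1 + 0.0559 × 8.90)] = 3.85×10^7 / 2246 = 17145 m³.
τ = V/Q = 17145/11500 = 1.491 d, or 35.78 h.

τ ≈ 35.8 h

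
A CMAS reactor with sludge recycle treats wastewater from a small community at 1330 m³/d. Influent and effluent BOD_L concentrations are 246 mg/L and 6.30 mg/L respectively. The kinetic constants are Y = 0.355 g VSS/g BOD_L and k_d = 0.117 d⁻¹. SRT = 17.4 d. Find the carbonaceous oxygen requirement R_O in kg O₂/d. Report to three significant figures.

Y_obs = Y / (1 + k_d θ_c) = 0.355 / (1 + 0.117 × 17.4) = 0.355 / 3.036 = 0.1169.
ΔS = 246 − 6.30 = 239.7 mg/L, so the substrate removal rate is 1330 × 239.7/1000 = 318.8 kg BOD_L/d.
Biomass synthesised: P_X = Y_obs × 318.8 = 37.28 kg VSS/d.
Carbonaceous O₂ demand = substrate oxidised − cell-mass equivalent = 318.8 − 1.42 × 37.28 = 265.9 kg O₂/d.

R_O ≈ 266 kg O₂/d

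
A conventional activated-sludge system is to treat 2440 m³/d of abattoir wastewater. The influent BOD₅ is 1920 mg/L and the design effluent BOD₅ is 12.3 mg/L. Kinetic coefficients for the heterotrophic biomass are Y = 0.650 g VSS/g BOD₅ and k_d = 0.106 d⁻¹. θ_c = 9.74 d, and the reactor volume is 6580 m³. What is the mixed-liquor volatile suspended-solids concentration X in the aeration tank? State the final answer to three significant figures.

X = Y·Q·ΔS·θ_c / [V·(1 + k_d θ_c)] = 0.650 × 2440 × (1920 − 12.3) × 9.74 / [6580 × (1 + 0.106 × 9.74)] = 2204 mg/L.

X ≈ 2200 mg/L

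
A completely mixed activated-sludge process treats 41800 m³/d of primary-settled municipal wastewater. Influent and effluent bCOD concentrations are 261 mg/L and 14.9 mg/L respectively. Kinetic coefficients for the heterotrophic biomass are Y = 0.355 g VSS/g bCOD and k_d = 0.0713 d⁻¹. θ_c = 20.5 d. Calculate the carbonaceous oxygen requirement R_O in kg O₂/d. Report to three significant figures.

Correct the yield for decay: Y_obs = Y/(1 + k_d θ_c) = 0.355 / (1 + 0.0713 × 20.5) = 0.355 / 2.462 = 0.1442.
Mass of bCOD removed per day: Q(S₀ − S) = 41800 × 246.1 g/m³ = 10287 kg/d.
Biomass synthesised: P_X = Y_obs × 10287 = 1484 kg VSS/d.
R_O = Q·(S₀ − S) − 1.42·P_X = 10287 − 1.42 × 1484 = 8180 kg O₂/d.

R_O ≈ 8180 kg O₂/d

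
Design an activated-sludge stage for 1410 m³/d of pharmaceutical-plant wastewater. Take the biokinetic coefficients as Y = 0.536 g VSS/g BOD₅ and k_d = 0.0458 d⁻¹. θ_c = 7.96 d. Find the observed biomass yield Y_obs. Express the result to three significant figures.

Y_obs ≈ 0.393 g VSS/g BOD₅

Y_obs = Y / (1 + k_d θ_c) = 0.536 / (1 + 0.0458 × 7.96) = 0.536 / 1.365 = 0.3928.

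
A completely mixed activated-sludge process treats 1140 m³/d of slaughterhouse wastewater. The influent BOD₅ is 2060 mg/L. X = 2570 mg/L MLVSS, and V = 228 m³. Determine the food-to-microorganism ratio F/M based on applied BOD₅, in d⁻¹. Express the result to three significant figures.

F/M = Q·S₀ / (V·X) = 1140 × 2060 / (228.0 × 2570) = 4.008 g BOD₅·(g VSS·d)⁻¹.

F/M ≈ 4.01 d⁻¹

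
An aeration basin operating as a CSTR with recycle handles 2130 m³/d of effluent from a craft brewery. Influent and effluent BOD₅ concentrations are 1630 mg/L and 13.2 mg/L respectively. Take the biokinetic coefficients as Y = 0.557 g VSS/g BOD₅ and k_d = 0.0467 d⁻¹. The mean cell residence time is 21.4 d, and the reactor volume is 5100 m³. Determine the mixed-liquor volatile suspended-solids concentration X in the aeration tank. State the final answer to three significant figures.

X ≈ 4030 mg/L

X = Y·Q·ΔS·θ_c / [V·(1 + k_d θ_c)] = 0.557 × 2130 × (1630 − 13.2) × 21.4 / [5100 × (1 + 0.0467 × 21.4)] = 4026 mg/L.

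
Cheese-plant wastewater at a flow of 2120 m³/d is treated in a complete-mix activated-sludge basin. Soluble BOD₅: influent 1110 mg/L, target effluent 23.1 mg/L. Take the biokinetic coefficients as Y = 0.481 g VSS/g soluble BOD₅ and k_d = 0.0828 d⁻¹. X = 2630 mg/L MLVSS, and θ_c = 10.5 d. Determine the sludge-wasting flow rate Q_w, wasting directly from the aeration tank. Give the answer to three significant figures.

From the SRT design equation V = Y Q (S₀−S) θ_c / [X (1 + k_d θ_c)] = 0.481 × 2120 × (1110 − 23.1) × 10.5 / [2630 × (1 + 0.0828 × 10.5)] = 1.16×10^7 / 4917 = 2367 m³.
For wasting at MLVSS concentration, Q_w = V/θ_c = 2367/10.5 = 225.4 m³/d.

Q_w ≈ 225 m³/d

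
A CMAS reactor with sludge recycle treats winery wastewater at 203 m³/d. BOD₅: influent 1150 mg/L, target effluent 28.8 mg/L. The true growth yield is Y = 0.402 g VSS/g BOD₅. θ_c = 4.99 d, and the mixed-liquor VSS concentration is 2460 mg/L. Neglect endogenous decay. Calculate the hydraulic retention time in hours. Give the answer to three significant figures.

τ ≈ 21.9 h

Biomass mass balance (decay neglected): V·X = Y·Q·(S₀ − S)·θ_c, so V = 0.402 × 203 × (1150 − 28.8) × 4.99 / 2460 = 185.6 m³.
Hydraulic retention time τ = V/Q = 185.6 / 203 = 0.9143 d = 21.94 h.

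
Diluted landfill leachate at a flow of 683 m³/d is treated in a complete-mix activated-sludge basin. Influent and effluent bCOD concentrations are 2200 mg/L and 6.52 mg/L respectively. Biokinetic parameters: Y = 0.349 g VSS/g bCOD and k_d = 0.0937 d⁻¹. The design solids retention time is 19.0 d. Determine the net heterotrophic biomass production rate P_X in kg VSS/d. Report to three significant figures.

P_X ≈ 188 kg VSS/d

The observed yield is Y_obs = Y/(1 + k_d·θ_c) = 0.349 / (1 + 0.0937 × 19.0) = 0.349 / 2.780 = 0.1255 g VSS per g bCOD removed.
Mass of bCOD removed per day: Q(S₀ − S) = 683 × 2193 g/m³ = 1498 kg/d.
So the net sludge growth is P_X = 0.1255 × 1498 = 188.1 kg VSS/d.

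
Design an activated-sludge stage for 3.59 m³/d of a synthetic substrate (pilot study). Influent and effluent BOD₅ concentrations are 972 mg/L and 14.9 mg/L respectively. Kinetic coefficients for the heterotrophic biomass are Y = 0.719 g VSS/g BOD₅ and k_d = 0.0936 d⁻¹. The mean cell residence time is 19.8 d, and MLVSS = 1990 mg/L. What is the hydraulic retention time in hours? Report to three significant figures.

From the SRT design equation V = Y Q (S₀−S) θ_c / [X (1 + k_d θ_c)] = 0.719 × 3.59 × (972 − 14.9) × 19.8 / [1990 × (1 + 0.0936 × 19.8)] = 4.89×10^4 / 5678 = 8.615 m³.
τ = V/Q = 8.615/3.59 = 2.400 d, or 57.59 h.

τ ≈ 57.6 h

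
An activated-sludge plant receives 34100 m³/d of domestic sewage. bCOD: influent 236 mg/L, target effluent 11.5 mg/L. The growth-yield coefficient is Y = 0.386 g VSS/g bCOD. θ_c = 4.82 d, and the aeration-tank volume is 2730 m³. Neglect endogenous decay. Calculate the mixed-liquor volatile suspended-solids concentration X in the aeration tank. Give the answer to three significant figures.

X ≈ 5220 mg/L

Without decay, X = Y Q (S₀−S) θ_c / V = 0.386 × 34100 × (236 − 11.5) × 4.82 / 2730 = 5217 mg/L.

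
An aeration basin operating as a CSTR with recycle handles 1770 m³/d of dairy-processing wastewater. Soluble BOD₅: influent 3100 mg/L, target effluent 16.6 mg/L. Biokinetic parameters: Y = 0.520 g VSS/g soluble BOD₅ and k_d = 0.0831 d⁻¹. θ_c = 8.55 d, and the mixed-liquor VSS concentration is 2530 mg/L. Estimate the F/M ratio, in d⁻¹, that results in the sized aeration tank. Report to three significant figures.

From the SRT design equation V = Y Q (S₀−S) θ_c / [X (1 + k_d θ_c)] = 0.520 × 1770 × (3100 − 16.6) × 8.55 / [2530 × (1 + 0.0831 × 8.55)] = 2.43×10^7 / 4328 = 5607 m³.
F/M = Q·S₀ / (V·X) = 1770 × 3100 / (5607 × 2530) = 0.3868 g soluble BOD₅·(g VSS·d)⁻¹.

F/M ≈ 0.387 d⁻¹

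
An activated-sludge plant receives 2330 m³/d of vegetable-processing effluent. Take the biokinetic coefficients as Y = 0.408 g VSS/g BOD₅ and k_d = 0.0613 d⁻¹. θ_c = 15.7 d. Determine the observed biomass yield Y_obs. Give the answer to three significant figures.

Y_obs ≈ 0.208 g VSS/g BOD₅

Correct the yield for decay: Y_obs = Y/(1 + k_d θ_c) = 0.408 / (1 + 0.0613 × 15.7) = 0.408 / 1.962 = 0.2079.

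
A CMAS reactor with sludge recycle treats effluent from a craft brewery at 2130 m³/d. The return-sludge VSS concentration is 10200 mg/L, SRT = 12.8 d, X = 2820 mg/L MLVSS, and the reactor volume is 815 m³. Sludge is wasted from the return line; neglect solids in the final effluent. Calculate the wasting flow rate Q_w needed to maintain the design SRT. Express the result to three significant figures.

θ_c = V·X/(Q_w·X_r) when wasting from the recycle, so Q_w = V·X/(θ_c·X_r) = 815.0 × 2820 / (12.8 × 10200) = 17.60 m³/d.

Q_w ≈ 17.6 m³/d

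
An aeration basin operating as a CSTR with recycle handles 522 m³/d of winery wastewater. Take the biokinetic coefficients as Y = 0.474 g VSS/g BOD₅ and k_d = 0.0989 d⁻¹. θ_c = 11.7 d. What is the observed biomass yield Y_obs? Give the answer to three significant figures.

The observed yield is Y_obs = Y/(1 + k_d·θ_c) = 0.474 / (1 + 0.0989 × 11.7) = 0.474 / 2.157 = 0.2197 g VSS per g BOD₅ removed.

Y_obs ≈ 0.220 g VSS/g BOD₅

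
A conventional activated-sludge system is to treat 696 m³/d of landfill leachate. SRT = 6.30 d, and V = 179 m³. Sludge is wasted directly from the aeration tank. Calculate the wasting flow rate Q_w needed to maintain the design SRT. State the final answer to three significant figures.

Q_w ≈ 28.4 m³/d

For wasting at MLVSS concentration, Q_w = V/θ_c = 179.0/6.30 = 28.41 m³/d.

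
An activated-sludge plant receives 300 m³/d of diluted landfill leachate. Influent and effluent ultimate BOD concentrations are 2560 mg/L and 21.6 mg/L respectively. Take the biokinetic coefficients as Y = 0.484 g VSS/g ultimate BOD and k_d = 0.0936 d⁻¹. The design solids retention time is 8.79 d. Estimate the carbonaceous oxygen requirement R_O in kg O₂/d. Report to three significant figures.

Correct the yield for decay: Y_obs = Y/(1 + k_d θ_c) = 0.484 / (1 + 0.0936 × 8.79) = 0.484 / 1.823 = 0.2655.
Substrate removed = Q·(S₀ − S) = 300 m³/d × (2560 − 21.6) g/m³ = 7.62×10^5 g/d = 761.5 kg/d.
Net sludge production P_X = 0.2655 × 761.5 = 202.2 kg VSS/d.
Carbonaceous O₂ demand = substrate oxidised − cell-mass equivalent = 761.5 − 1.42 × 202.2 = 474.4 kg O₂/d.

R_O ≈ 474 kg O₂/d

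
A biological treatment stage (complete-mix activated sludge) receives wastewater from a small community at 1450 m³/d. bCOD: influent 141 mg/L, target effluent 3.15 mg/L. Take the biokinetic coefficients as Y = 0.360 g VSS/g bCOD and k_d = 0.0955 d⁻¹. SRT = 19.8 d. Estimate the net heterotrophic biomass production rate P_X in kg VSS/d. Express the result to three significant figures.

The observed yield is Y_obs = Y/(1 + k_d·θ_c) = 0.360 / (1 + 0.0955 × 19.8) = 0.360 / 2.891 = 0.1245 g VSS per g bCOD removed.
ΔS = 141 − 3.15 = 137.8 mg/L, so the substrate removal rate is 1450 × 137.8/1000 = 199.9 kg bCOD/d.
So the net sludge growth is P_X = 0.1245 × 199.9 = 24.89 kg VSS/d.

P_X ≈ 24.9 kg VSS/d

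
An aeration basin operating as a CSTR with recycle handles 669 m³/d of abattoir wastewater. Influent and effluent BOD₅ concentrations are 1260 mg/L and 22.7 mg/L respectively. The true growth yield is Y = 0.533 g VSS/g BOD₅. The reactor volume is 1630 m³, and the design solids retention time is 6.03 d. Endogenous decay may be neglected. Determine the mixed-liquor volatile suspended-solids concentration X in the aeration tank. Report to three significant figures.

From V·X = Y·Q·(S₀ − S)·θ_c (decay neglected): X = 0.533 × 669 × (1260 − 22.7) × 6.03 / 1630 = 1632 mg/L.

X ≈ 1630 mg/L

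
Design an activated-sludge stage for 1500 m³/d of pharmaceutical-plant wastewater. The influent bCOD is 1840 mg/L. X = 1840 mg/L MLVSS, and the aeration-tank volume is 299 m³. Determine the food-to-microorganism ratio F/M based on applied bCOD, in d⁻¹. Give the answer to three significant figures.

F/M = Q·S₀ / (V·X) = 1500 × 1840 / (299.0 × 1840) = 5.017 g bCOD·(g VSS·d)⁻¹.

F/M ≈ 5.02 d⁻¹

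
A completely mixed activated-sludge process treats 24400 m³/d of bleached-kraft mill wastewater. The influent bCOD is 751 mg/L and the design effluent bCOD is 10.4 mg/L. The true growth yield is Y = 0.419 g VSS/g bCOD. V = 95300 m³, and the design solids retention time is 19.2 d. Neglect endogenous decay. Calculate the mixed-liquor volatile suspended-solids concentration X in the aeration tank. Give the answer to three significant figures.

Without decay, X = Y Q (S₀−S) θ_c / V = 0.419 × 24400 × (751 − 10.4) × 19.2 / 95300 = 1525 mg/L.

X ≈ 1530 mg/L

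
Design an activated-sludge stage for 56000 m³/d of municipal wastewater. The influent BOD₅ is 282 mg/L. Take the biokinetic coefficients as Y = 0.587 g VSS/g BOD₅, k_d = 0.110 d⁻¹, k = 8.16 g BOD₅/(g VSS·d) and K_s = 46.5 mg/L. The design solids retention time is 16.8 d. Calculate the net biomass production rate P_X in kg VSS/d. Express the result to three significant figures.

P_X ≈ 3240 kg VSS/d

For a completely mixed reactor with recycle the Lawrence–McCarty relation gives S = K_s·(1 + k_d·θ_c) / [θ_c·(Y·k − k_d) − 1] = 46.5 × (1 + 0.110 × 16.8) / [16.8 × (0.587 × 8.16 − 0.110) − 1] = 132.4 / 77.62 = 1.706 mg/L.
The observed yield is Y_obs = Y/(1 + k_d·θ_c) = 0.587 / (1 + 0.110 × 16.8) = 0.587 / 2.848 = 0.2061 g VSS per g BOD₅ removed.
Mass of BOD₅ removed per day: Q(S₀ − S) = 56000 × 280.3 g/m³ = 15696 kg/d.
So the net sludge growth is P_X = 0.2061 × 15696 = 3235 kg VSS/d.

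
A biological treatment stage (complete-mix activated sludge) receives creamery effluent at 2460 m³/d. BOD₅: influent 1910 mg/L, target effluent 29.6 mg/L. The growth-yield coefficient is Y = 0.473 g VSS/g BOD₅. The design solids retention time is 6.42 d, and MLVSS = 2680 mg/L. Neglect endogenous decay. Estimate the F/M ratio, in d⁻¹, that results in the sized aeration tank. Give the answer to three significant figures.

F/M ≈ 0.334 d⁻¹

V·X = Y·Q·ΔS·θ_c gives V = 0.473 × 2460 × (1910 − 29.6) × 6.42 / 2680 = 5241 m³.
Food-to-microorganism ratio F/M = Q S₀ / (V X) = 2460 × 1910 / (5241 × 2680) = 0.3345 d⁻¹.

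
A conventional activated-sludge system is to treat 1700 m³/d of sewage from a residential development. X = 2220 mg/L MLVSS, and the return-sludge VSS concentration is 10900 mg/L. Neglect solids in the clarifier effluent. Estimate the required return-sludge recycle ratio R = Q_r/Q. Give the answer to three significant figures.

Solids balance on the clarifier gives (1+R)X = R·X_r, so R = X/(X_r − X) = 2220 / (10900 − 2220) = 0.2558.

R ≈ 0.256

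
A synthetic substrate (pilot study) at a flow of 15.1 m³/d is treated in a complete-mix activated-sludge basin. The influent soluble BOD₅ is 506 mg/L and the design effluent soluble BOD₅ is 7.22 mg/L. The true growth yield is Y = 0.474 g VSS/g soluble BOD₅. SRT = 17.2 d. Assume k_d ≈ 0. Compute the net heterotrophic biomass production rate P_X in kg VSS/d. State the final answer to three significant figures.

P_X ≈ 3.57 kg VSS/d

Since k_d ≈ 0, Y_obs = Y = 0.474 g VSS/g soluble BOD₅.
Substrate removed = Q·(S₀ − S) = 15.1 m³/d × (506 − 7.22) g/m³ = 7.53×10^3 g/d = 7.532 kg/d.
So the net sludge growth is P_X = 0.4740 × 7.532 = 3.570 kg VSS/d.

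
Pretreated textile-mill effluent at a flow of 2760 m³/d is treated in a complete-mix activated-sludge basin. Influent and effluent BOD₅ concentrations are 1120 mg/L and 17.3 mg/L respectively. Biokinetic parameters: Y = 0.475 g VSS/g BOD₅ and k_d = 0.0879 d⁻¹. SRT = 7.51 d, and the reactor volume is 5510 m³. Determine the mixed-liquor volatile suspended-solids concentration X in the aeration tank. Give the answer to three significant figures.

X ≈ 1190 mg/L

From V·X·(1 + k_d·θ_c) = Y·Q·(S₀ − S)·θ_c: X = 0.475 × 2760 × (1120 − 17.3) × 7.51 / [5510 × (1 + 0.0879 × 7.51)] = 1187 mg/L.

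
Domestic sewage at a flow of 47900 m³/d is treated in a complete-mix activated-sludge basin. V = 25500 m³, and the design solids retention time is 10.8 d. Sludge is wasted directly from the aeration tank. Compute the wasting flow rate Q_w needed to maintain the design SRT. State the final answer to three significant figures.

Q_w ≈ 2360 m³/d

For wasting at MLVSS concentration, Q_w = V/θ_c = 25500/10.8 = 2361 m³/d.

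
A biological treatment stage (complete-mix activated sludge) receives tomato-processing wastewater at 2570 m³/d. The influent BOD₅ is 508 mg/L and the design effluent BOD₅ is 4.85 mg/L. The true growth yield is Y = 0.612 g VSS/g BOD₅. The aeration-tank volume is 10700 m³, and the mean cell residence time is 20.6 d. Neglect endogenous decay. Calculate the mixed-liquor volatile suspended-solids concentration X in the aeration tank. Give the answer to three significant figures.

X ≈ 1520 mg/L

Without decay, X = Y Q (S₀−S) θ_c / V = 0.612 × 2570 × (508 − 4.85) × 20.6 / 10700 = 1524 mg/L.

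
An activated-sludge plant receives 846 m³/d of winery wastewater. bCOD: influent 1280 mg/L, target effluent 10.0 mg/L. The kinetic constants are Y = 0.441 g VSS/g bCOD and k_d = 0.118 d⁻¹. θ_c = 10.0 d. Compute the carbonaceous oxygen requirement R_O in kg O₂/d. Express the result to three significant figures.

R_O ≈ 766 kg O₂/d

The observed yield is Y_obs = Y/(1 + k_d·θ_c) = 0.441 / (1 + 0.118 × 10.0) = 0.441 / 2.180 = 0.2023 g VSS per g bCOD removed.
Q·(S₀ − S) = 846 × (1280 − 10.0) × 10⁻³ = 1074 kg/d removed.
Net sludge production P_X = 0.2023 × 1074 = 217.3 kg VSS/d.
R_O = Q·ΔS − 1.42 P_X = 1074 − 308.6 = 765.8 kg O₂/d.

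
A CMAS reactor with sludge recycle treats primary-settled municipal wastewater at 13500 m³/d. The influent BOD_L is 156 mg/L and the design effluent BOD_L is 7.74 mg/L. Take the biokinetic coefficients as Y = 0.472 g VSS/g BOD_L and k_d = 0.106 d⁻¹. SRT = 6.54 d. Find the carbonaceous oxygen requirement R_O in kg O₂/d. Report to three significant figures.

Correct the yield for decay: Y_obs = Y/(1 + k_d θ_c) = 0.472 / (1 + 0.106 × 6.54) = 0.472 / 1.693 = 0.2788.
ΔS = 156 − 7.74 = 148.3 mg/L, so the substrate removal rate is 13500 × 148.3/1000 = 2002 kg BOD_L/d.
P_X = Y_obs·Q·(S₀ − S) = 0.2788 × 2002 = 557.9 kg VSS/d.
R_O = Q·ΔS − 1.42 P_X = 2002 − 792.3 = 1209 kg O₂/d.

R_O ≈ 1210 kg O₂/d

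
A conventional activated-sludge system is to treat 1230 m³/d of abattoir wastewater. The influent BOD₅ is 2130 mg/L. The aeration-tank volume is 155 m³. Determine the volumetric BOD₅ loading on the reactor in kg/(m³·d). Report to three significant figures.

L_v ≈ 16.9 kg BOD₅/(m³·d)

Applied BOD₅ load per unit volume = Q·S₀/V = (1230 × 2130/1000)/155.0 = 16.90 kg BOD₅·m⁻³·d⁻¹.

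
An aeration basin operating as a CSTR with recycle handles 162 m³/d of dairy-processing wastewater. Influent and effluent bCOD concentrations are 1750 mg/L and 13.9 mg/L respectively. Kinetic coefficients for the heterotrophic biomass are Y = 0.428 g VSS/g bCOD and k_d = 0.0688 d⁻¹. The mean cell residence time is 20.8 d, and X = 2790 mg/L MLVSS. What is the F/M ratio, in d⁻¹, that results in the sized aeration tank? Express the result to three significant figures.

From the SRT design equation V = Y Q (S₀−S) θ_c / [X (1 + k_d θ_c)] = 0.428 × 162 × (1750 − 13.9) × 20.8 / [2790 × (1 + 0.0688 × 20.8)] = 2.5×10^6 / 6783 = 369.1 m³.
Food-to-microorganism ratio F/M = Q S₀ / (V X) = 162 × 1750 / (369.1 × 2790) = 0.2753 d⁻¹.

F/M ≈ 0.275 d⁻¹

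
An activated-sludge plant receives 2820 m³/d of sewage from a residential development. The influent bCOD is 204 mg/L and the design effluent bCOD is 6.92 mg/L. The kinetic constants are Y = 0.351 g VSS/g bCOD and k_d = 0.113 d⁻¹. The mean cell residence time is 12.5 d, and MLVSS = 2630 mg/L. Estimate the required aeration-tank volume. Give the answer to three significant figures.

V ≈ 384 m³

Steady-state biomass mass balance: V·X·(1 + k_d·θ_c) = Y·Q·(S₀ − S)·θ_c, so V = 0.351 × 2820 × (204 − 6.92) × 12.5 / [2630 × (1 + 0.113 × 12.5)] = 2.44×10^6 / 6345 = 384.3 m³.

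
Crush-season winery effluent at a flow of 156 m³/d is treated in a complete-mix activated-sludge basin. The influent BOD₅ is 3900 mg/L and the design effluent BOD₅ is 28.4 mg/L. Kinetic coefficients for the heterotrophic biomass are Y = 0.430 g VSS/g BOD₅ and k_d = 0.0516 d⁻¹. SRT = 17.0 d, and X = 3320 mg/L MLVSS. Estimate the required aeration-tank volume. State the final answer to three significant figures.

Steady-state biomass mass balance: V·X·(1 + k_d·θ_c) = Y·Q·(S₀ − S)·θ_c, so V = 0.430 × 156 × (3900 − 28.4) × 17.0 / [3320 × (1 + 0.0516 × 17.0)] = 4.42×10^6 / 6232 = 708.4 m³.

V ≈ 708 m³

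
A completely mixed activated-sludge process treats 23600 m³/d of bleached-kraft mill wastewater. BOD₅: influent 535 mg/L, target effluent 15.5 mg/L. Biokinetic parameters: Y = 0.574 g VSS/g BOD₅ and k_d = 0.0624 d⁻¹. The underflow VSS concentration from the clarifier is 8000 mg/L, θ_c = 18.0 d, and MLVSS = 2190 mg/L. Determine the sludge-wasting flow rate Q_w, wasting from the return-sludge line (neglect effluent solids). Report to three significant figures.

Q_w ≈ 414 m³/d

From the SRT design equation V = Y Q (S₀−S) θ_c / [X (1 + k_d θ_c)] = 0.574 × 23600 × (535 − 15.5) × 18.0 / [2190 × (1 + 0.0624 × 18.0)] = 1.27×10^8 / 4650 = 27242 m³.
Q_w = (V·X)/(θ_c X_r) = 27242 × 2190 / (18.0 × 8000) = 414.3 m³/d.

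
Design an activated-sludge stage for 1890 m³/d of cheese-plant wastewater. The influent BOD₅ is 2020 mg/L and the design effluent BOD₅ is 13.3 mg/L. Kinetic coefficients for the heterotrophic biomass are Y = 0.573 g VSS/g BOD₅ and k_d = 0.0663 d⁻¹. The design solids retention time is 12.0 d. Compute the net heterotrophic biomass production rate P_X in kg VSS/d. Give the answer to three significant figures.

P_X ≈ 1210 kg VSS/d

The observed yield is Y_obs = Y/(1 + k_d·θ_c) = 0.573 / (1 + 0.0663 × 12.0) = 0.573 / 1.796 = 0.3191 g VSS per g BOD₅ removed.
Substrate removed = Q·(S₀ − S) = 1890 m³/d × (2020 − 13.3) g/m³ = 3.79×10^6 g/d = 3793 kg/d.
Biomass produced: P_X = Y_obs·Q·ΔS = 0.3191 × 3793 ≈ 1210 kg VSS/d.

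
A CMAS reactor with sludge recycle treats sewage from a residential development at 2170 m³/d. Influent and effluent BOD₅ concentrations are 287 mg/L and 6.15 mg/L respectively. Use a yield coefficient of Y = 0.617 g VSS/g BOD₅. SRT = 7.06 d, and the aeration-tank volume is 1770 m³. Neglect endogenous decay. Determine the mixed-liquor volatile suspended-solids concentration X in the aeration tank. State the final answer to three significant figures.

X ≈ 1500 mg/L

X = Y·Q·ΔS·θ_c / V = 0.617 × 2170 × (287 − 6.15) × 7.06 / 1770 = 1500 mg/L.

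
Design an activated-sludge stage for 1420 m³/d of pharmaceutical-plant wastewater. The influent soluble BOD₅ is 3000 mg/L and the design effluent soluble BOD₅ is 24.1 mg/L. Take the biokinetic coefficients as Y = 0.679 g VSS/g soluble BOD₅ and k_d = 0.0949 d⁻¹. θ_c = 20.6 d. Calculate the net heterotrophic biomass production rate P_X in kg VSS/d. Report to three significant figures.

Observed yield with endogenous decay: Y_obs = Y / (1 + k_d·θ_c) = 0.679 / (1 + 0.0949 × 20.6) = 0.679 / 2.955 = 0.2298 g VSS/g soluble BOD₅.
Mass of soluble BOD₅ removed per day: Q(S₀ − S) = 1420 × 2976 g/m³ = 4226 kg/d.
So the net sludge growth is P_X = 0.2298 × 4226 = 971.0 kg VSS/d.

P_X ≈ 971 kg VSS/d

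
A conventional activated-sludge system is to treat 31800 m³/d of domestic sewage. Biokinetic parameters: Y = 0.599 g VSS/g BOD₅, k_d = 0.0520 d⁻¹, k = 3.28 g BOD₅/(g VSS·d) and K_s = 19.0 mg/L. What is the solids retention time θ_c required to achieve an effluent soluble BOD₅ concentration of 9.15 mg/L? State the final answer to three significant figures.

θ_c ≈ 1.70 d

Specific growth rate at S = 9.15 mg/L: μ = YkS/(K_s+S) = 0.599·3.28·9.15/(19.0+9.15) = 0.6386 d⁻¹.
θ_c = 1/(μ − k_d) = 1/(0.6386 − 0.0520) = 1/0.5866 = 1.705 d.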